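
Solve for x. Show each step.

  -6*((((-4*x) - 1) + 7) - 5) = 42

Step 1. [-6*((((-4*x) - 1) + 7) - 5) = 42] -6·(inner) — divide through by -6 ⇒ div: (((-4*x) - 1) + 7) - 5 = -7.
Step 2. [(((-4*x) - 1) + 7) - 5 = -7] -5 is outermost — add 5 both sides. So sub: ((-4*x) - 1) + 7 = -2.
Step 3. [((-4*x) - 1) + 7 = -2] subtract 7: x sits inside (… + 7). So sub: (-4*x) - 1 = -9.
Step 4. [(-4*x) - 1 = -9] -1 is outermost — add 1 both sides, so sub: -4*x = -8.
Step 5. [-4*x = -8] leading coefficient -4: divide by -4. So div: x = 2.

Answer: x ∈ {2}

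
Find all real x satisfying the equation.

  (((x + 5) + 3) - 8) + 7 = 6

Step 1. [(((x + 5) + 3) - 8) + 7 = 6] peel the +7: subtract 7 from each side ⇒ sub: ((x + 5) + 3) - 8 = -1.
Step 2. [((x + 5) + 3) - 8 = -1] -8 is outermost — add 8 both sides ⇒ sub: (x + 5) + 3 = 7.
Step 3. [(x + 5) + 3 = 7] the outer +3 inverts by subtracting 3, so sub: x + 5 = 4.
Step 4. [x + 5 = 4] the outer +5 inverts by subtracting 5 ⇒ sub: x = -1.

Answer: x ∈ {-1}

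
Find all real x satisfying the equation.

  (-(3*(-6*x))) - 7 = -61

Step 1. [(-(3*(-6*x))) - 7 = -61] -7 is outermost — add 7 both sides. So sub: -(3*(-6*x)) = -54.
Step 2. [-(3*(-6*x)) = -54] leading − — multiply by −1, so neg: 3*(-6*x) = 54.
Step 3. [3*(-6*x) = 54] LHS = 3·(…); ÷3 both sides, so div: -6*x = 18.
Step 4. [-6*x = 18] leading coefficient -6: divide by -6, so div: x = -3.

Answer: x ∈ {-3}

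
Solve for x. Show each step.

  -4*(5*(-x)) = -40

Step 1. [-4*(5*(-x)) = -40] -4 out front; divide by -4. So div: 5*(-x) = 10.
Step 2. [5*(-x) = 10] 5 out front; divide by 5. So div: -x = 2.
Step 3. [-x = 2] LHS negated; negate both sides. So neg: x = -2.

Answer: x ∈ {-2}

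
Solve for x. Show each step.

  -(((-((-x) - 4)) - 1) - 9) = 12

Step 1. [-(((-((-x) - 4)) - 1) - 9) = 12] leading − — multiply by −1, so neg: ((-((-x) - 4)) - 1) - 9 = -12.
Step 2. [((-((-x) - 4)) - 1) - 9 = -12] the outer -9 inverts by adding 9, so sub: (-((-x) - 4)) - 1 = -3.
Step 3. [(-((-x) - 4)) - 1 = -3] the outer -1 inverts by adding 1 ⇒ sub: -((-x) - 4) = -2.
Step 4. [-((-x) - 4) = -2] LHS negated; negate both sides. So neg: (-x) - 4 = 2.
Step 5. [(-x) - 4 = 2] the outer -4 inverts by adding 4 ⇒ sub: -x = 6.
Step 6. [-x = 6] LHS negated; negate both sides ⇒ neg: x = -6.

Answer: x ∈ {-6}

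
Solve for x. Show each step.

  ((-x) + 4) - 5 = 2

Step 1. [((-x) + 4) - 5 = 2] 5 comes off first (add 5). So sub: (-x) + 4 = 7.
Step 2. [(-x) + 4 = 7] peel the +4: subtract 4 from each side ⇒ sub: -x = 3.
Step 3. [-x = 3] flip signs both sides, so neg: x = -3.

Answer: x ∈ {-3}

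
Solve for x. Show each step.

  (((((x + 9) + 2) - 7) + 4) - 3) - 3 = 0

Step 1. [(((((x + 9) + 2) - 7) + 4) - 3) - 3 = 0] -3 is outermost — add 3 both sides. So sub: ((((x + 9) + 2) - 7) + 4) - 3 = 3.
Step 2. [((((x + 9) + 2) - 7) + 4) - 3 = 3] the outer -3 inverts by adding 3 ⇒ sub: (((x + 9) + 2) - 7) + 4 = 6.
Step 3. [(((x + 9) + 2) - 7) + 4 = 6] subtract 4: x sits inside (… + 4). So sub: ((x + 9) + 2) - 7 = 2.
Step 4. [((x + 9) + 2) - 7 = 2] the outer -7 inverts by adding 7, so sub: (x + 9) + 2 = 9.
Step 5. [(x + 9) + 2 = 9] peel the +2: subtract 2 from each side. So sub: x + 9 = 7.
Step 6. [x + 9 = 7] +9 is outermost — subtract 9 both sides ⇒ sub: x = -2.

Answer: x ∈ {-2}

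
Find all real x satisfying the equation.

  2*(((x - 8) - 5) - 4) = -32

Step 1. [2*(((x - 8) - 5) - 4) = -32] divide by the outer 2. So div: ((x - 8) - 5) - 4 = -16.
Step 2. [((x - 8) - 5) - 4 = -16] the outer -4 inverts by adding 4. So sub: (x - 8) - 5 = -12.
Step 3. [(x - 8) - 5 = -12] the outer -5 inverts by adding 5. So sub: x - 8 = -7.
Step 4. [x - 8 = -7] peel the -8: add 8 from each side, so sub: x = 1.

Answer: x ∈ {1}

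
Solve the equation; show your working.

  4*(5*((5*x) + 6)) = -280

Step 1. [4*(5*((5*x) + 6)) = -280] 4·(inner) — divide through by 4 ⇒ div: 5*((5*x) + 6) = -70.
Step 2. [5*((5*x) + 6) = -70] leading coefficient 5: divide by 5. So div: (5*x) + 6 = -14.
Step 3. [(5*x) + 6 = -14] the outer +6 inverts by subtracting 6, so sub: 5*x = -20.
Step 4. [5*x = -20] divide by the outer 5 ⇒ div: x = -4.

Answer: x ∈ {-4}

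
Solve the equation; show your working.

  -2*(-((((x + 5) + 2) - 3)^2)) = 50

Step 1. [-2*(-((((x + 5) + 2) - 3)^2)) = 50] -2 out front; divide by -2 ⇒ div: -((((x + 5) + 2) - 3)^2) = -25.
Step 2. [-((((x + 5) + 2) - 3)^2) = -25] flip signs both sides. So neg: (((x + 5) + 2) - 3)^2 = 25.
Step 3. [(((x + 5) + 2) - 3)^2 = 25] √ both sides: 25 ≥ 0 gives two branches, so sqrt: ((x + 5) + 2) - 3 = 5 or -5.
Step 4. [((x + 5) + 2) - 3 = 5 or -5] add 3: x sits inside (… - 3), so sub: (x + 5) + 2 = 8 or -2.
Step 5. [(x + 5) + 2 = 8 or -2] subtract 2: x sits inside (… + 2), so sub: x + 5 = 6 or -4.
Step 6. [x + 5 = 6 or -4] subtract 5: x sits inside (… + 5) ⇒ sub: x = 1 or -9.

Answer: x ∈ {-9, 1}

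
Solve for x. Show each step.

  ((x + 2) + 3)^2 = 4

Step 1. [((x + 2) + 3)^2 = 4] √ both sides: 4 ≥ 0 gives two branches. So sqrt: (x + 2) + 3 = 2 or -2.
Step 2. [(x + 2) + 3 = 2 or -2] peel the +3: subtract 3 from each side, so sub: x + 2 = -1 or -5.
Step 3. [x + 2 = -1 or -5] the outer +2 inverts by subtracting 2, so sub: x = -3 or -7.

Answer: x ∈ {-7, -3}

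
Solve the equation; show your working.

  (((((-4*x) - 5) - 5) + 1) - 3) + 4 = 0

Step 1. [(((((-4*x) - 5) - 5) + 1) - 3) + 4 = 0] 4 comes off first (subtract 4) ⇒ sub: ((((-4*x) - 5) - 5) + 1) - 3 = -4.
Step 2. [((((-4*x) - 5) - 5) + 1) - 3 = -4] -3 is outermost — add 3 both sides. So sub: (((-4*x) - 5) - 5) + 1 = -1.
Step 3. [(((-4*x) - 5) - 5) + 1 = -1] +1 is outermost — subtract 1 both sides ⇒ sub: ((-4*x) - 5) - 5 = -2.
Step 4. [((-4*x) - 5) - 5 = -2] add 5: x sits inside (… - 5), so sub: (-4*x) - 5 = 3.
Step 5. [(-4*x) - 5 = 3] add 5: x sits inside (… - 5) ⇒ sub: -4*x = 8.
Step 6. [-4*x = 8] -4 out front; divide by -4 ⇒ div: x = -2.

Answer: x ∈ {-2}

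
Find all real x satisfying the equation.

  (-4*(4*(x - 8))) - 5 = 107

Step 1. [(-4*(4*(x - 8))) - 5 = 107] -5 is outermost — add 5 both sides. So sub: -4*(4*(x - 8)) = 112.
Step 2. [-4*(4*(x - 8)) = 112] divide by the outer -4, so div: 4*(x - 8) = -28.
Step 3. [4*(x - 8) = -28] divide by the outer 4 ⇒ div: x - 8 = -7.
Step 4. [x - 8 = -7] peel the -8: add 8 from each side ⇒ sub: x = 1.

Answer: x ∈ {1}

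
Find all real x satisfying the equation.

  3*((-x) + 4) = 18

Step 1. [3*((-x) + 4) = 18] 3 out front; divide by 3. So div: (-x) + 4 = 6.
Step 2. [(-x) + 4 = 6] the outer +4 inverts by subtracting 4. So sub: -x = 2.
Step 3. [-x = 2] LHS negated; negate both sides. So neg: x = -2.

Answer: x ∈ {-2}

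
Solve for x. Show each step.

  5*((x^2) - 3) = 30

Step 1. [5*((x^2) - 3) = 30] 5 out front; divide by 5 ⇒ div: (x^2) - 3 = 6.
Step 2. [(x^2) - 3 = 6] -3 is outermost — add 3 both sides. So sub: x^2 = 9.
Step 3. [x^2 = 9] LHS squared, RHS 9 ≥ 0: apply √ (±), so sqrt: x = 3 or -3.

Answer: x ∈ {-3, 3}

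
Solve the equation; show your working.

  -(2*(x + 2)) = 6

Step 1. [-(2*(x + 2)) = 6] leading − — multiply by −1 ⇒ neg: 2*(x + 2) = -6.
Step 2. [2*(x + 2) = -6] LHS = 2·(…); ÷2 both sides. So div: x + 2 = -3.
Step 3. [x + 2 = -3] 2 comes off first (subtract 2) ⇒ sub: x = -5.

Answer: x ∈ {-5}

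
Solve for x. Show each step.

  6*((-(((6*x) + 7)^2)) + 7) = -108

Step 1. [6*((-(((6*x) + 7)^2)) + 7) = -108] 6 out front; divide by 6, so div: (-(((6*x) + 7)^2)) + 7 = -18.
Step 2. [(-(((6*x) + 7)^2)) + 7 = -18] the outer +7 inverts by subtracting 7, so sub: -(((6*x) + 7)^2) = -25.
Step 3. [-(((6*x) + 7)^2) = -25] flip signs both sides ⇒ neg: ((6*x) + 7)^2 = 25.
Step 4. [((6*x) + 7)^2 = 25] LHS squared, RHS 25 ≥ 0: apply √ (±). So sqrt: (6*x) + 7 = 5 or -5.
Step 5. [(6*x) + 7 = 5 or -5] +7 is outermost — subtract 7 both sides. So sub: 6*x = -2 or -12.
Step 6. [6*x = -2 or -12] 6·(inner) — divide through by 6 ⇒ div: x = -1/3 or -2.

Answer: x ∈ {-2, -1/3}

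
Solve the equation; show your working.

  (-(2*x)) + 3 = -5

Step 1. [(-(2*x)) + 3 = -5] +3 is outermost — subtract 3 both sides, so sub: -(2*x) = -8.
Step 2. [-(2*x) = -8] LHS negated; negate both sides. So neg: 2*x = 8.
Step 3. [2*x = 8] LHS = 2·(…); ÷2 both sides ⇒ div: x = 4.

Answer: x ∈ {4}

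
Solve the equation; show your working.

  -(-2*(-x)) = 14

Step 1. [-(-2*(-x)) = 14] LHS negated; negate both sides, so neg: -2*(-x) = -14.
Step 2. [-2*(-x) = -14] -2·(inner) — divide through by -2 ⇒ div: -x = 7.
Step 3. [-x = 7] leading − — multiply by −1. So neg: x = -7.

Answer: x ∈ {-7}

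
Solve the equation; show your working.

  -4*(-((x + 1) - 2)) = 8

Step 1. [-4*(-((x + 1) - 2)) = 8] LHS = -4·(…); ÷-4 both sides, so div: -((x + 1) - 2) = -2.
Step 2. [-((x + 1) - 2) = -2] leading − — multiply by −1, so neg: (x + 1) - 2 = 2.
Step 3. [(x + 1) - 2 = 2] peel the -2: add 2 from each side ⇒ sub: x + 1 = 4.
Step 4. [x + 1 = 4] subtract 1: x sits inside (… + 1). So sub: x = 3.

Answer: x ∈ {3}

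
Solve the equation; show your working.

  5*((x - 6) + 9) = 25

Step 1. [5*((x - 6) + 9) = 25] 5 out front; divide by 5. So div: (x - 6) + 9 = 5.
Step 2. [(x - 6) + 9 = 5] the outer +9 inverts by subtracting 9 ⇒ sub: x - 6 = -4.
Step 3. [x - 6 = -4] add 6: x sits inside (… - 6) ⇒ sub: x = 2.

Answer: x ∈ {2}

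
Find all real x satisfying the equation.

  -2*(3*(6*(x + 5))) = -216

Step 1. [-2*(3*(6*(x + 5))) = -216] leading coefficient -2: divide by -2, so div: 3*(6*(x + 5)) = 108.
Step 2. [3*(6*(x + 5)) = 108] LHS = 3·(…); ÷3 both sides, so div: 6*(x + 5) = 36.
Step 3. [6*(x + 5) = 36] 6 out front; divide by 6, so div: x + 5 = 6.
Step 4. [x + 5 = 6] the outer +5 inverts by subtracting 5 ⇒ sub: x = 1.

Answer: x ∈ {1}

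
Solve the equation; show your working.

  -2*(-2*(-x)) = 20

Step 1. [-2*(-2*(-x)) = 20] LHS = -2·(…); ÷-2 both sides. So div: -2*(-x) = -10.
Step 2. [-2*(-x) = -10] divide by the outer -2 ⇒ div: -x = 5.
Step 3. [-x = 5] LHS negated; negate both sides ⇒ neg: x = -5.

Answer: x ∈ {-5}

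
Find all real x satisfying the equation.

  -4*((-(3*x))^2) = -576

Step 1. [-4*((-(3*x))^2) = -576] -4·(inner) — divide through by -4 ⇒ div: (-(3*x))^2 = 144.
Step 2. [(-(3*x))^2 = 144] √ both sides: 144 ≥ 0 gives two branches. So sqrt: -(3*x) = 12 or -12.
Step 3. [-(3*x) = 12 or -12] flip signs both sides. So neg: 3*x = -12 or 12.
Step 4. [3*x = -12 or 12] divide by the outer 3. So div: x = -4 or 4.

Answer: x ∈ {-4, 4}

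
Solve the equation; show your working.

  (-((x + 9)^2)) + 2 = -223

Step 1. [(-((x + 9)^2)) + 2 = -223] subtract 2: x sits inside (… + 2). So sub: -((x + 9)^2) = -225.
Step 2. [-((x + 9)^2) = -225] leading − — multiply by −1. So neg: (x + 9)^2 = 225.
Step 3. [(x + 9)^2 = 225] LHS squared, RHS 225 ≥ 0: apply √ (±) ⇒ sqrt: x + 9 = 15 or -15.
Step 4. [x + 9 = 15 or -15] subtract 9: x sits inside (… + 9) ⇒ sub: x = 6 or -24.

Answer: x ∈ {-24, 6}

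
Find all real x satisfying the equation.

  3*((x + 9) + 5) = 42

Step 1. [3*((x + 9) + 5) = 42] leading coefficient 3: divide by 3 ⇒ div: (x + 9) + 5 = 14.
Step 2. [(x + 9) + 5 = 14] peel the +5: subtract 5 from each side, so sub: x + 9 = 9.
Step 3. [x + 9 = 9] 9 comes off first (subtract 9) ⇒ sub: x = 0.

Answer: x ∈ {0}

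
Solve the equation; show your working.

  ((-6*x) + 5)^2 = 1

Step 1. [((-6*x) + 5)^2 = 1] LHS squared, RHS 1 ≥ 0: apply √ (±). So sqrt: (-6*x) + 5 = 1 or -1.
Step 2. [(-6*x) + 5 = 1 or -1] subtract 5: x sits inside (… + 5). So sub: -6*x = -4 or -6.
Step 3. [-6*x = -4 or -6] -6·(inner) — divide through by -6, so div: x = 2/3 or 1.

Answer: x ∈ {2/3, 1}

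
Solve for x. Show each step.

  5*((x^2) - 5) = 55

Step 1. [5*((x^2) - 5) = 55] 5·(inner) — divide through by 5 ⇒ div: (x^2) - 5 = 11.
Step 2. [(x^2) - 5 = 11] the outer -5 inverts by adding 5. So sub: x^2 = 16.
Step 3. [x^2 = 16] √ both sides: 16 ≥ 0 gives two branches, so sqrt: x = 4 or -4.

Answer: x ∈ {-4, 4}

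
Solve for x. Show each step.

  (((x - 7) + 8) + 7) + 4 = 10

Step 1. [(((x - 7) + 8) + 7) + 4 = 10] 4 comes off first (subtract 4). So sub: ((x - 7) + 8) + 7 = 6.
Step 2. [((x - 7) + 8) + 7 = 6] the outer +7 inverts by subtracting 7 ⇒ sub: (x - 7) + 8 = -1.
Step 3. [(x - 7) + 8 = -1] 8 comes off first (subtract 8). So sub: x - 7 = -9.
Step 4. [x - 7 = -9] -7 is outermost — add 7 both sides, so sub: x = -2.

Answer: x ∈ {-2}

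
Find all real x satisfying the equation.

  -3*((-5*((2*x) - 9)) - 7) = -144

Step 1. [-3*((-5*((2*x) - 9)) - 7) = -144] divide by the outer -3, so div: (-5*((2*x) - 9)) - 7 = 48.
Step 2. [(-5*((2*x) - 9)) - 7 = 48] peel the -7: add 7 from each side ⇒ sub: -5*((2*x) - 9) = 55.
Step 3. [-5*((2*x) - 9) = 55] leading coefficient -5: divide by -5 ⇒ div: (2*x) - 9 = -11.
Step 4. [(2*x) - 9 = -11] the outer -9 inverts by adding 9. So sub: 2*x = -2.
Step 5. [2*x = -2] LHS = 2·(…); ÷2 both sides, so div: x = -1.

Answer: x ∈ {-1}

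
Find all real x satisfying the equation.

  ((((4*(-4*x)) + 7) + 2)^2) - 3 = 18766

Step 1. [((((4*(-4*x)) + 7) + 2)^2) - 3 = 18766] 3 comes off first (add 3) ⇒ sub: (((4*(-4*x)) + 7) + 2)^2 = 18769.
Step 2. [(((4*(-4*x)) + 7) + 2)^2 = 18769] 18769 ≥ 0, LHS is (·)² — take ±√ ⇒ sqrt: ((4*(-4*x)) + 7) + 2 = 137 or -137.
Step 3. [((4*(-4*x)) + 7) + 2 = 137 or -137] peel the +2: subtract 2 from each side, so sub: (4*(-4*x)) + 7 = 135 or -139.
Step 4. [(4*(-4*x)) + 7 = 135 or -139] the outer +7 inverts by subtracting 7, so sub: 4*(-4*x) = 128 or -146.
Step 5. [4*(-4*x) = 128 or -146] divide by the outer 4. So div: -4*x = 32 or -73/2.
Step 6. [-4*x = 32 or -73/2] LHS = -4·(…); ÷-4 both sides. So div: x = -8 or 73/8.

Answer: x ∈ {-8, 73/8}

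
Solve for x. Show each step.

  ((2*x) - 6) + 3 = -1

Step 1. [((2*x) - 6) + 3 = -1] peel the +3: subtract 3 from each side, so sub: (2*x) - 6 = -4.
Step 2. [(2*x) - 6 = -4] 2 | LHS and 2 | -4: pull 2 out. So factor: x - 3 = -2.
Step 3. [x - 3 = -2] the outer -3 inverts by adding 3, so sub: x = 1.

Answer: x ∈ {1}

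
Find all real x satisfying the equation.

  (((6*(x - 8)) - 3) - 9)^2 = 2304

Step 1. [(((6*(x - 8)) - 3) - 9)^2 = 2304] √ both sides: 2304 ≥ 0 gives two branches, so sqrt: ((6*(x - 8)) - 3) - 9 = 48 or -48.
Step 2. [((6*(x - 8)) - 3) - 9 = 48 or -48] the outer -9 inverts by adding 9, so sub: (6*(x - 8)) - 3 = 57 or -39.
Step 3. [(6*(x - 8)) - 3 = 57 or -39] add 3: x sits inside (… - 3) ⇒ sub: 6*(x - 8) = 60 or -36.
Step 4. [6*(x - 8) = 60 or -36] 6 out front; divide by 6. So div: x - 8 = 10 or -6.
Step 5. [x - 8 = 10 or -6] the outer -8 inverts by adding 8 ⇒ sub: x = 18 or 2.

Answer: x ∈ {2, 18}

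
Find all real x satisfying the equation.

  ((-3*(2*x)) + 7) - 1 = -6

Step 1. [((-3*(2*x)) + 7) - 1 = -6] the outer -1 inverts by adding 1. So sub: (-3*(2*x)) + 7 = -5.
Step 2. [(-3*(2*x)) + 7 = -5] +7 is outermost — subtract 7 both sides, so sub: -3*(2*x) = -12.
Step 3. [-3*(2*x) = -12] leading coefficient -3: divide by -3. So div: 2*x = 4.
Step 4. [2*x = 4] 2·(inner) — divide through by 2 ⇒ div: x = 2.

Answer: x ∈ {2}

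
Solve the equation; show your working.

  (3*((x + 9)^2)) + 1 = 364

Step 1. [(3*((x + 9)^2)) + 1 = 364] +1 is outermost — subtract 1 both sides. So sub: 3*((x + 9)^2) = 363.
Step 2. [3*((x + 9)^2) = 363] divide by the outer 3 ⇒ div: (x + 9)^2 = 121.
Step 3. [(x + 9)^2 = 121] √ both sides: 121 ≥ 0 gives two branches ⇒ sqrt: x + 9 = 11 or -11.
Step 4. [x + 9 = 11 or -11] peel the +9: subtract 9 from each side. So sub: x = 2 or -20.

Answer: x ∈ {-20, 2}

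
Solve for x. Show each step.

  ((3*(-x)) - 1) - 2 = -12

Step 1. [((3*(-x)) - 1) - 2 = -12] -2 is outermost — add 2 both sides, so sub: (3*(-x)) - 1 = -10.
Step 2. [(3*(-x)) - 1 = -10] peel the -1: add 1 from each side, so sub: 3*(-x) = -9.
Step 3. [3*(-x) = -9] LHS = 3·(…); ÷3 both sides. So div: -x = -3.
Step 4. [-x = -3] leading − — multiply by −1, so neg: x = 3.

Answer: x ∈ {3}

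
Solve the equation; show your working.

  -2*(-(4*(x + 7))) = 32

Step 1. [-2*(-(4*(x + 7))) = 32] divide by the outer -2 ⇒ div: -(4*(x + 7)) = -16.
Step 2. [-(4*(x + 7)) = -16] flip signs both sides, so neg: 4*(x + 7) = 16.
Step 3. [4*(x + 7) = 16] 4 out front; divide by 4. So div: x + 7 = 4.
Step 4. [x + 7 = 4] peel the +7: subtract 7 from each side, so sub: x = -3.

Answer: x ∈ {-3}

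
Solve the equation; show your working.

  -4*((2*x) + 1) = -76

Step 1. [-4*((2*x) + 1) = -76] leading coefficient -4: divide by -4 ⇒ div: (2*x) + 1 = 19.
Step 2. [(2*x) + 1 = 19] +1 is outermost — subtract 1 both sides, so sub: 2*x = 18.
Step 3. [2*x = 18] 2·(inner) — divide through by 2 ⇒ div: x = 9.

Answer: x ∈ {9}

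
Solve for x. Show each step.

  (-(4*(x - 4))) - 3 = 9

Step 1. [(-(4*(x - 4))) - 3 = 9] add 3: x sits inside (… - 3). So sub: -(4*(x - 4)) = 12.
Step 2. [-(4*(x - 4)) = 12] flip signs both sides ⇒ neg: 4*(x - 4) = -12.
Step 3. [4*(x - 4) = -12] 4·(inner) — divide through by 4, so div: x - 4 = -3.
Step 4. [x - 4 = -3] add 4: x sits inside (… - 4) ⇒ sub: x = 1.

Answer: x ∈ {1}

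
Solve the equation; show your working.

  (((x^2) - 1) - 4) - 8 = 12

Step 1. [(((x^2) - 1) - 4) - 8 = 12] add 8: x sits inside (… - 8). So sub: ((x^2) - 1) - 4 = 20.
Step 2. [((x^2) - 1) - 4 = 20] -4 is outermost — add 4 both sides, so sub: (x^2) - 1 = 24.
Step 3. [(x^2) - 1 = 24] peel the -1: add 1 from each side. So sub: x^2 = 25.
Step 4. [x^2 = 25] √ both sides: 25 ≥ 0 gives two branches. So sqrt: x = 5 or -5.

Answer: x ∈ {-5, 5}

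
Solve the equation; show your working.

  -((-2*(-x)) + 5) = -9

Step 1. [-((-2*(-x)) + 5) = -9] LHS negated; negate both sides, so neg: (-2*(-x)) + 5 = 9.
Step 2. [(-2*(-x)) + 5 = 9] +5 is outermost — subtract 5 both sides. So sub: -2*(-x) = 4.
Step 3. [-2*(-x) = 4] leading coefficient -2: divide by -2. So div: -x = -2.
Step 4. [-x = -2] flip signs both sides ⇒ neg: x = 2.

Answer: x ∈ {2}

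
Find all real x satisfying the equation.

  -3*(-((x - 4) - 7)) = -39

Step 1. [-3*(-((x - 4) - 7)) = -39] leading coefficient -3: divide by -3 ⇒ div: -((x - 4) - 7) = 13.
Step 2. [-((x - 4) - 7) = 13] leading − — multiply by −1 ⇒ neg: (x - 4) - 7 = -13.
Step 3. [(x - 4) - 7 = -13] -7 is outermost — add 7 both sides, so sub: x - 4 = -6.
Step 4. [x - 4 = -6] -4 is outermost — add 4 both sides. So sub: x = -2.

Answer: x ∈ {-2}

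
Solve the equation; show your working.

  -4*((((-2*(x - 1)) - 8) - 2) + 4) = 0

Step 1. [-4*((((-2*(x - 1)) - 8) - 2) + 4) = 0] LHS = -4·(…); ÷-4 both sides ⇒ div: (((-2*(x - 1)) - 8) - 2) + 4 = 0.
Step 2. [(((-2*(x - 1)) - 8) - 2) + 4 = 0] the outer +4 inverts by subtracting 4 ⇒ sub: ((-2*(x - 1)) - 8) - 2 = -4.
Step 3. [((-2*(x - 1)) - 8) - 2 = -4] add 2: x sits inside (… - 2) ⇒ sub: (-2*(x - 1)) - 8 = -2.
Step 4. [(-2*(x - 1)) - 8 = -2] add 8: x sits inside (… - 8) ⇒ sub: -2*(x - 1) = 6.
Step 5. [-2*(x - 1) = 6] LHS = -2·(…); ÷-2 both sides ⇒ div: x - 1 = -3.
Step 6. [x - 1 = -3] -1 is outermost — add 1 both sides. So sub: x = -2.

Answer: x ∈ {-2}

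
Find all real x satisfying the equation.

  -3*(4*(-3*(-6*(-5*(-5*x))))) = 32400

Step 1. [-3*(4*(-3*(-6*(-5*(-5*x))))) = 32400] -3 out front; divide by -3. So div: 4*(-3*(-6*(-5*(-5*x)))) = -10800.
Step 2. [4*(-3*(-6*(-5*(-5*x)))) = -10800] 4·(inner) — divide through by 4 ⇒ div: -3*(-6*(-5*(-5*x))) = -2700.
Step 3. [-3*(-6*(-5*(-5*x))) = -2700] -3 out front; divide by -3 ⇒ div: -6*(-5*(-5*x)) = 900.
Step 4. [-6*(-5*(-5*x)) = 900] divide by the outer -6, so div: -5*(-5*x) = -150.
Step 5. [-5*(-5*x) = -150] LHS = -5·(…); ÷-5 both sides. So div: -5*x = 30.
Step 6. [-5*x = 30] -5·(inner) — divide through by -5. So div: x = -6.

Answer: x ∈ {-6}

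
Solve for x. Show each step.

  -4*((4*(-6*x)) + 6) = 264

Step 1. [-4*((4*(-6*x)) + 6) = 264] -4·(inner) — divide through by -4, so div: (4*(-6*x)) + 6 = -66.
Step 2. [(4*(-6*x)) + 6 = -66] subtract 6: x sits inside (… + 6). So sub: 4*(-6*x) = -72.
Step 3. [4*(-6*x) = -72] 4·(inner) — divide through by 4 ⇒ div: -6*x = -18.
Step 4. [-6*x = -18] leading coefficient -6: divide by -6 ⇒ div: x = 3.

Answer: x ∈ {3}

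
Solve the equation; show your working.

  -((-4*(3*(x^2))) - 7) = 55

Step 1. [-((-4*(3*(x^2))) - 7) = 55] flip signs both sides, so neg: (-4*(3*(x^2))) - 7 = -55.
Step 2. [(-4*(3*(x^2))) - 7 = -55] -7 is outermost — add 7 both sides. So sub: -4*(3*(x^2)) = -48.
Step 3. [-4*(3*(x^2)) = -48] -4·(inner) — divide through by -4, so div: 3*(x^2) = 12.
Step 4. [3*(x^2) = 12] LHS = 3·(…); ÷3 both sides, so div: x^2 = 4.
Step 5. [x^2 = 4] √ both sides: 4 ≥ 0 gives two branches, so sqrt: x = 2 or -2.

Answer: x ∈ {-2, 2}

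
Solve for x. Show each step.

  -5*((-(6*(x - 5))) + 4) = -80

Step 1. [-5*((-(6*(x - 5))) + 4) = -80] divide by the outer -5. So div: (-(6*(x - 5))) + 4 = 16.
Step 2. [(-(6*(x - 5))) + 4 = 16] +4 is outermost — subtract 4 both sides, so sub: -(6*(x - 5)) = 12.
Step 3. [-(6*(x - 5)) = 12] LHS negated; negate both sides, so neg: 6*(x - 5) = -12.
Step 4. [6*(x - 5) = -12] divide by the outer 6 ⇒ div: x - 5 = -2.
Step 5. [x - 5 = -2] 5 comes off first (add 5). So sub: x = 3.

Answer: x ∈ {3}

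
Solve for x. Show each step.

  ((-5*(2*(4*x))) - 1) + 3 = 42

Step 1. [((-5*(2*(4*x))) - 1) + 3 = 42] 3 comes off first (subtract 3), so sub: (-5*(2*(4*x))) - 1 = 39.
Step 2. [(-5*(2*(4*x))) - 1 = 39] peel the -1: add 1 from each side ⇒ sub: -5*(2*(4*x)) = 40.
Step 3. [-5*(2*(4*x)) = 40] -5 out front; divide by -5 ⇒ div: 2*(4*x) = -8.
Step 4. [2*(4*x) = -8] 2 out front; divide by 2. So div: 4*x = -4.
Step 5. [4*x = -4] LHS = 4·(…); ÷4 both sides, so div: x = -1.

Answer: x ∈ {-1}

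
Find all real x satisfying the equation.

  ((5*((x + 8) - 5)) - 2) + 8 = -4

Step 1. [((5*((x + 8) - 5)) - 2) + 8 = -4] +8 is outermost — subtract 8 both sides, so sub: (5*((x + 8) - 5)) - 2 = -12.
Step 2. [(5*((x + 8) - 5)) - 2 = -12] peel the -2: add 2 from each side, so sub: 5*((x + 8) - 5) = -10.
Step 3. [5*((x + 8) - 5) = -10] divide by the outer 5 ⇒ div: (x + 8) - 5 = -2.
Step 4. [(x + 8) - 5 = -2] peel the -5: add 5 from each side, so sub: x + 8 = 3.
Step 5. [x + 8 = 3] peel the +8: subtract 8 from each side, so sub: x = -5.

Answer: x ∈ {-5}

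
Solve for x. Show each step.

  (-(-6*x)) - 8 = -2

Step 1. [(-(-6*x)) - 8 = -2] the outer -8 inverts by adding 8, so sub: -(-6*x) = 6.
Step 2. [-(-6*x) = 6] flip signs both sides ⇒ neg: -6*x = -6.
Step 3. [-6*x = -6] leading coefficient -6: divide by -6. So div: x = 1.

Answer: x ∈ {1}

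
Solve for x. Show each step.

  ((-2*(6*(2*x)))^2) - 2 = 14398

Step 1. [((-2*(6*(2*x)))^2) - 2 = 14398] -2 is outermost — add 2 both sides. So sub: (-2*(6*(2*x)))^2 = 14400.
Step 2. [(-2*(6*(2*x)))^2 = 14400] LHS squared, RHS 14400 ≥ 0: apply √ (±) ⇒ sqrt: -2*(6*(2*x)) = 120 or -120.
Step 3. [-2*(6*(2*x)) = 120 or -120] LHS = -2·(…); ÷-2 both sides, so div: 6*(2*x) = -60 or 60.
Step 4. [6*(2*x) = -60 or 60] 6 out front; divide by 6. So div: 2*x = -10 or 10.
Step 5. [2*x = -10 or 10] 2·(inner) — divide through by 2, so div: x = -5 or 5.

Answer: x ∈ {-5, 5}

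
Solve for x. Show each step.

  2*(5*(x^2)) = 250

Step 1. [2*(5*(x^2)) = 250] leading coefficient 2: divide by 2 ⇒ div: 5*(x^2) = 125.
Step 2. [5*(x^2) = 125] 5·(inner) — divide through by 5. So div: x^2 = 25.
Step 3. [x^2 = 25] √ both sides: 25 ≥ 0 gives two branches, so sqrt: x = 5 or -5.

Answer: x ∈ {-5, 5}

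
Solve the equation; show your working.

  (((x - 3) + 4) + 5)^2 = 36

Step 1. [(((x - 3) + 4) + 5)^2 = 36] √ both sides: 36 ≥ 0 gives two branches, so sqrt: ((x - 3) + 4) + 5 = 6 or -6.
Step 2. [((x - 3) + 4) + 5 = 6 or -6] the outer +5 inverts by subtracting 5, so sub: (x - 3) + 4 = 1 or -11.
Step 3. [(x - 3) + 4 = 1 or -11] peel the +4: subtract 4 from each side. So sub: x - 3 = -3 or -15.
Step 4. [x - 3 = -3 or -15] add 3: x sits inside (… - 3) ⇒ sub: x = 0 or -12.

Answer: x ∈ {-12, 0}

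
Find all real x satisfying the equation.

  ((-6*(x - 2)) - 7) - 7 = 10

Step 1. [((-6*(x - 2)) - 7) - 7 = 10] 7 comes off first (add 7). So sub: (-6*(x - 2)) - 7 = 17.
Step 2. [(-6*(x - 2)) - 7 = 17] peel the -7: add 7 from each side ⇒ sub: -6*(x - 2) = 24.
Step 3. [-6*(x - 2) = 24] -6 out front; divide by -6, so div: x - 2 = -4.
Step 4. [x - 2 = -4] -2 is outermost — add 2 both sides. So sub: x = -2.

Answer: x ∈ {-2}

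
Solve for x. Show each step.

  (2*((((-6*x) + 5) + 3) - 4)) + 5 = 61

Step 1. [(2*((((-6*x) + 5) + 3) - 4)) + 5 = 61] peel the +5: subtract 5 from each side ⇒ sub: 2*((((-6*x) + 5) + 3) - 4) = 56.
Step 2. [2*((((-6*x) + 5) + 3) - 4) = 56] leading coefficient 2: divide by 2, so div: (((-6*x) + 5) + 3) - 4 = 28.
Step 3. [(((-6*x) + 5) + 3) - 4 = 28] the outer -4 inverts by adding 4 ⇒ sub: ((-6*x) + 5) + 3 = 32.
Step 4. [((-6*x) + 5) + 3 = 32] peel the +3: subtract 3 from each side ⇒ sub: (-6*x) + 5 = 29.
Step 5. [(-6*x) + 5 = 29] 5 comes off first (subtract 5). So sub: -6*x = 24.
Step 6. [-6*x = 24] -6 out front; divide by -6. So div: x = -4.

Answer: x ∈ {-4}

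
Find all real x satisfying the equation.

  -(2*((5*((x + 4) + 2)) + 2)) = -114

Step 1. [-(2*((5*((x + 4) + 2)) + 2)) = -114] leading − — multiply by −1 ⇒ neg: 2*((5*((x + 4) + 2)) + 2) = 114.
Step 2. [2*((5*((x + 4) + 2)) + 2) = 114] divide by the outer 2, so div: (5*((x + 4) + 2)) + 2 = 57.
Step 3. [(5*((x + 4) + 2)) + 2 = 57] peel the +2: subtract 2 from each side ⇒ sub: 5*((x + 4) + 2) = 55.
Step 4. [5*((x + 4) + 2) = 55] 5·(inner) — divide through by 5, so div: (x + 4) + 2 = 11.
Step 5. [(x + 4) + 2 = 11] peel the +2: subtract 2 from each side. So sub: x + 4 = 9.
Step 6. [x + 4 = 9] the outer +4 inverts by subtracting 4. So sub: x = 5.

Answer: x ∈ {5}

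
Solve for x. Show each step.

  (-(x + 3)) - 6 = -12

Step 1. [(-(x + 3)) - 6 = -12] -6 is outermost — add 6 both sides, so sub: -(x + 3) = -6.
Step 2. [-(x + 3) = -6] flip signs both sides. So neg: x + 3 = 6.
Step 3. [x + 3 = 6] +3 is outermost — subtract 3 both sides, so sub: x = 3.

Answer: x ∈ {3}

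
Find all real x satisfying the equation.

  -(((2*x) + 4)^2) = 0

Step 1. [-(((2*x) + 4)^2) = 0] flip signs both sides, so neg: ((2*x) + 4)^2 = 0.
Step 2. [((2*x) + 4)^2 = 0] √ both sides: 0 ≥ 0 gives two branches ⇒ sqrt: (2*x) + 4 = 0.
Step 3. [(2*x) + 4 = 0] peel the +4: subtract 4 from each side, so sub: 2*x = -4.
Step 4. [2*x = -4] 2 out front; divide by 2. So div: x = -2.

Answer: x ∈ {-2}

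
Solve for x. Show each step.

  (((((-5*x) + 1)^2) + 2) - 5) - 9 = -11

Step 1. [(((((-5*x) + 1)^2) + 2) - 5) - 9 = -11] the outer -9 inverts by adding 9, so sub: ((((-5*x) + 1)^2) + 2) - 5 = -2.
Step 2. [((((-5*x) + 1)^2) + 2) - 5 = -2] -5 is outermost — add 5 both sides. So sub: (((-5*x) + 1)^2) + 2 = 3.
Step 3. [(((-5*x) + 1)^2) + 2 = 3] the outer +2 inverts by subtracting 2, so sub: ((-5*x) + 1)^2 = 1.
Step 4. [((-5*x) + 1)^2 = 1] √ both sides: 1 ≥ 0 gives two branches. So sqrt: (-5*x) + 1 = 1 or -1.
Step 5. [(-5*x) + 1 = 1 or -1] 1 comes off first (subtract 1) ⇒ sub: -5*x = 0 or -2.
Step 6. [-5*x = 0 or -2] -5·(inner) — divide through by -5 ⇒ div: x = 0 or 2/5.

Answer: x ∈ {0, 2/5}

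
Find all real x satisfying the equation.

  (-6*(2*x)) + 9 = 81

Step 1. [(-6*(2*x)) + 9 = 81] subtract 9: x sits inside (… + 9). So sub: -6*(2*x) = 72.
Step 2. [-6*(2*x) = 72] leading coefficient -6: divide by -6. So div: 2*x = -12.
Step 3. [2*x = -12] leading coefficient 2: divide by 2. So div: x = -6.

Answer: x ∈ {-6}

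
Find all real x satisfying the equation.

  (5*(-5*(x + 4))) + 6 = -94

Step 1. [(5*(-5*(x + 4))) + 6 = -94] subtract 6: x sits inside (… + 6). So sub: 5*(-5*(x + 4)) = -100.
Step 2. [5*(-5*(x + 4)) = -100] leading coefficient 5: divide by 5 ⇒ div: -5*(x + 4) = -20.
Step 3. [-5*(x + 4) = -20] -5 out front; divide by -5. So div: x + 4 = 4.
Step 4. [x + 4 = 4] 4 comes off first (subtract 4) ⇒ sub: x = 0.

Answer: x ∈ {0}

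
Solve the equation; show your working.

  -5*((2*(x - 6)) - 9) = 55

Step 1. [-5*((2*(x - 6)) - 9) = 55] -5 out front; divide by -5 ⇒ div: (2*(x - 6)) - 9 = -11.
Step 2. [(2*(x - 6)) - 9 = -11] -9 is outermost — add 9 both sides ⇒ sub: 2*(x - 6) = -2.
Step 3. [2*(x - 6) = -2] leading coefficient 2: divide by 2. So div: x - 6 = -1.
Step 4. [x - 6 = -1] -6 is outermost — add 6 both sides, so sub: x = 5.

Answer: x ∈ {5}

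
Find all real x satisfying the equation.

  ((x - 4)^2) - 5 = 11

Step 1. [((x - 4)^2) - 5 = 11] add 5: x sits inside (… - 5). So sub: (x - 4)^2 = 16.
Step 2. [(x - 4)^2 = 16] √ both sides: 16 ≥ 0 gives two branches, so sqrt: x - 4 = 4 or -4.
Step 3. [x - 4 = 4 or -4] the outer -4 inverts by adding 4, so sub: x = 8 or 0.

Answer: x ∈ {0, 8}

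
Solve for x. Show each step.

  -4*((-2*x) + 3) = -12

Step 1. [-4*((-2*x) + 3) = -12] -4 out front; divide by -4. So div: (-2*x) + 3 = 3.
Step 2. [(-2*x) + 3 = 3] +3 is outermost — subtract 3 both sides, so sub: -2*x = 0.
Step 3. [-2*x = 0] -2 out front; divide by -2 ⇒ div: x = 0.

Answer: x ∈ {0}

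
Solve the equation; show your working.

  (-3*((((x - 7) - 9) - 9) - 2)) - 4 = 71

Step 1. [(-3*((((x - 7) - 9) - 9) - 2)) - 4 = 71] peel the -4: add 4 from each side, so sub: -3*((((x - 7) - 9) - 9) - 2) = 75.
Step 2. [-3*((((x - 7) - 9) - 9) - 2) = 75] divide by the outer -3, so div: (((x - 7) - 9) - 9) - 2 = -25.
Step 3. [(((x - 7) - 9) - 9) - 2 = -25] -2 is outermost — add 2 both sides ⇒ sub: ((x - 7) - 9) - 9 = -23.
Step 4. [((x - 7) - 9) - 9 = -23] 9 comes off first (add 9) ⇒ sub: (x - 7) - 9 = -14.
Step 5. [(x - 7) - 9 = -14] the outer -9 inverts by adding 9. So sub: x - 7 = -5.
Step 6. [x - 7 = -5] add 7: x sits inside (… - 7) ⇒ sub: x = 2.

Answer: x ∈ {2}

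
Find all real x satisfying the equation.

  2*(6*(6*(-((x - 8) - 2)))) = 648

Step 1. [2*(6*(6*(-((x - 8) - 2)))) = 648] 2 out front; divide by 2 ⇒ div: 6*(6*(-((x - 8) - 2))) = 324.
Step 2. [6*(6*(-((x - 8) - 2))) = 324] LHS = 6·(…); ÷6 both sides. So div: 6*(-((x - 8) - 2)) = 54.
Step 3. [6*(-((x - 8) - 2)) = 54] divide by the outer 6. So div: -((x - 8) - 2) = 9.
Step 4. [-((x - 8) - 2) = 9] flip signs both sides, so neg: (x - 8) - 2 = -9.
Step 5. [(x - 8) - 2 = -9] -2 is outermost — add 2 both sides. So sub: x - 8 = -7.
Step 6. [x - 8 = -7] peel the -8: add 8 from each side ⇒ sub: x = 1.

Answer: x ∈ {1}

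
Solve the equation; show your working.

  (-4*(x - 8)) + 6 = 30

Step 1. [(-4*(x - 8)) + 6 = 30] 6 comes off first (subtract 6), so sub: -4*(x - 8) = 24.
Step 2. [-4*(x - 8) = 24] -4 out front; divide by -4. So div: x - 8 = -6.
Step 3. [x - 8 = -6] peel the -8: add 8 from each side. So sub: x = 2.

Answer: x ∈ {2}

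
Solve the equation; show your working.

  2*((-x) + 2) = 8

Step 1. [2*((-x) + 2) = 8] 2·(inner) — divide through by 2 ⇒ div: (-x) + 2 = 4.
Step 2. [(-x) + 2 = 4] 2 comes off first (subtract 2). So sub: -x = 2.
Step 3. [-x = 2] LHS negated; negate both sides ⇒ neg: x = -2.

Answer: x ∈ {-2}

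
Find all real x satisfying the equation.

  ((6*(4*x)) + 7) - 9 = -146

Step 1. [((6*(4*x)) + 7) - 9 = -146] the outer -9 inverts by adding 9, so sub: (6*(4*x)) + 7 = -137.
Step 2. [(6*(4*x)) + 7 = -137] subtract 7: x sits inside (… + 7), so sub: 6*(4*x) = -144.
Step 3. [6*(4*x) = -144] 6·(inner) — divide through by 6 ⇒ div: 4*x = -24.
Step 4. [4*x = -24] 4 out front; divide by 4. So div: x = -6.

Answer: x ∈ {-6}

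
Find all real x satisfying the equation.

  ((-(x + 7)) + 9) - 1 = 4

Step 1. [((-(x + 7)) + 9) - 1 = 4] add 1: x sits inside (… - 1) ⇒ sub: (-(x + 7)) + 9 = 5.
Step 2. [(-(x + 7)) + 9 = 5] subtract 9: x sits inside (… + 9) ⇒ sub: -(x + 7) = -4.
Step 3. [-(x + 7) = -4] LHS negated; negate both sides ⇒ neg: x + 7 = 4.
Step 4. [x + 7 = 4] peel the +7: subtract 7 from each side, so sub: x = -3.

Answer: x ∈ {-3}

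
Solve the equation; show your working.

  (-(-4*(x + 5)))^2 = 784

Step 1. [(-(-4*(x + 5)))^2 = 784] √ both sides: 784 ≥ 0 gives two branches ⇒ sqrt: -(-4*(x + 5)) = 28 or -28.
Step 2. [-(-4*(x + 5)) = 28 or -28] flip signs both sides. So neg: -4*(x + 5) = -28 or 28.
Step 3. [-4*(x + 5) = -28 or 28] LHS = -4·(…); ÷-4 both sides. So div: x + 5 = 7 or -7.
Step 4. [x + 5 = 7 or -7] peel the +5: subtract 5 from each side, so sub: x = 2 or -12.

Answer: x ∈ {-12, 2}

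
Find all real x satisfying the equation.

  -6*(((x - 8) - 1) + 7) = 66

Step 1. [-6*(((x - 8) - 1) + 7) = 66] LHS = -6·(…); ÷-6 both sides. So div: ((x - 8) - 1) + 7 = -11.
Step 2. [((x - 8) - 1) + 7 = -11] subtract 7: x sits inside (… + 7), so sub: (x - 8) - 1 = -18.
Step 3. [(x - 8) - 1 = -18] 1 comes off first (add 1) ⇒ sub: x - 8 = -17.
Step 4. [x - 8 = -17] 8 comes off first (add 8) ⇒ sub: x = -9.

Answer: x ∈ {-9}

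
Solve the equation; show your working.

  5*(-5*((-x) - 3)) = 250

Step 1. [5*(-5*((-x) - 3)) = 250] leading coefficient 5: divide by 5. So div: -5*((-x) - 3) = 50.
Step 2. [-5*((-x) - 3) = 50] -5 out front; divide by -5. So div: (-x) - 3 = -10.
Step 3. [(-x) - 3 = -10] peel the -3: add 3 from each side. So sub: -x = -7.
Step 4. [-x = -7] flip signs both sides. So neg: x = 7.

Answer: x ∈ {7}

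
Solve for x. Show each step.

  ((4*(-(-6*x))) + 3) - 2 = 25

Step 1. [((4*(-(-6*x))) + 3) - 2 = 25] the outer -2 inverts by adding 2, so sub: (4*(-(-6*x))) + 3 = 27.
Step 2. [(4*(-(-6*x))) + 3 = 27] 3 comes off first (subtract 3) ⇒ sub: 4*(-(-6*x)) = 24.
Step 3. [4*(-(-6*x)) = 24] leading coefficient 4: divide by 4 ⇒ div: -(-6*x) = 6.
Step 4. [-(-6*x) = 6] flip signs both sides. So neg: -6*x = -6.
Step 5. [-6*x = -6] leading coefficient -6: divide by -6. So div: x = 1.

Answer: x ∈ {1}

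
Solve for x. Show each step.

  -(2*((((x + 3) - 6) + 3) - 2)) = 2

Step 1. [-(2*((((x + 3) - 6) + 3) - 2)) = 2] leading − — multiply by −1. So neg: 2*((((x + 3) - 6) + 3) - 2) = -2.
Step 2. [2*((((x + 3) - 6) + 3) - 2) = -2] LHS = 2·(…); ÷2 both sides. So div: (((x + 3) - 6) + 3) - 2 = -1.
Step 3. [(((x + 3) - 6) + 3) - 2 = -1] the outer -2 inverts by adding 2, so sub: ((x + 3) - 6) + 3 = 1.
Step 4. [((x + 3) - 6) + 3 = 1] +3 is outermost — subtract 3 both sides. So sub: (x + 3) - 6 = -2.
Step 5. [(x + 3) - 6 = -2] peel the -6: add 6 from each side, so sub: x + 3 = 4.
Step 6. [x + 3 = 4] 3 comes off first (subtract 3), so sub: x = 1.

Answer: x ∈ {1}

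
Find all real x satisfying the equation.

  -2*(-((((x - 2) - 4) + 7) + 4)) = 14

Step 1. [-2*(-((((x - 2) - 4) + 7) + 4)) = 14] -2·(inner) — divide through by -2. So div: -((((x - 2) - 4) + 7) + 4) = -7.
Step 2. [-((((x - 2) - 4) + 7) + 4) = -7] flip signs both sides. So neg: (((x - 2) - 4) + 7) + 4 = 7.
Step 3. [(((x - 2) - 4) + 7) + 4 = 7] 4 comes off first (subtract 4), so sub: ((x - 2) - 4) + 7 = 3.
Step 4. [((x - 2) - 4) + 7 = 3] 7 comes off first (subtract 7), so sub: (x - 2) - 4 = -4.
Step 5. [(x - 2) - 4 = -4] the outer -4 inverts by adding 4, so sub: x - 2 = 0.
Step 6. [x - 2 = 0] 2 comes off first (add 2), so sub: x = 2.

Answer: x ∈ {2}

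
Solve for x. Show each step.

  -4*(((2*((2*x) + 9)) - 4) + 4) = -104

Step 1. [-4*(((2*((2*x) + 9)) - 4) + 4) = -104] -4·(inner) — divide through by -4, so div: ((2*((2*x) + 9)) - 4) + 4 = 26.
Step 2. [((2*((2*x) + 9)) - 4) + 4 = 26] 4 comes off first (subtract 4). So sub: (2*((2*x) + 9)) - 4 = 22.
Step 3. [(2*((2*x) + 9)) - 4 = 22] 4 comes off first (add 4), so sub: 2*((2*x) + 9) = 26.
Step 4. [2*((2*x) + 9) = 26] leading coefficient 2: divide by 2 ⇒ div: (2*x) + 9 = 13.
Step 5. [(2*x) + 9 = 13] subtract 9: x sits inside (… + 9) ⇒ sub: 2*x = 4.
Step 6. [2*x = 4] 2·(inner) — divide through by 2. So div: x = 2.

Answer: x ∈ {2}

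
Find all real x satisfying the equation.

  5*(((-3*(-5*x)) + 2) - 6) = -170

Step 1. [5*(((-3*(-5*x)) + 2) - 6) = -170] 5·(inner) — divide through by 5, so div: ((-3*(-5*x)) + 2) - 6 = -34.
Step 2. [((-3*(-5*x)) + 2) - 6 = -34] 6 comes off first (add 6), so sub: (-3*(-5*x)) + 2 = -28.
Step 3. [(-3*(-5*x)) + 2 = -28] 2 comes off first (subtract 2). So sub: -3*(-5*x) = -30.
Step 4. [-3*(-5*x) = -30] LHS = -3·(…); ÷-3 both sides, so div: -5*x = 10.
Step 5. [-5*x = 10] -5 out front; divide by -5, so div: x = -2.

Answer: x ∈ {-2}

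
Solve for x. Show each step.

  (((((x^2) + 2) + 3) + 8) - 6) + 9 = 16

Step 1. [(((((x^2) + 2) + 3) + 8) - 6) + 9 = 16] the outer +9 inverts by subtracting 9 ⇒ sub: ((((x^2) + 2) + 3) + 8) - 6 = 7.
Step 2. [((((x^2) + 2) + 3) + 8) - 6 = 7] the outer -6 inverts by adding 6, so sub: (((x^2) + 2) + 3) + 8 = 13.
Step 3. [(((x^2) + 2) + 3) + 8 = 13] subtract 8: x sits inside (… + 8) ⇒ sub: ((x^2) + 2) + 3 = 5.
Step 4. [((x^2) + 2) + 3 = 5] subtract 3: x sits inside (… + 3) ⇒ sub: (x^2) + 2 = 2.
Step 5. [(x^2) + 2 = 2] peel the +2: subtract 2 from each side. So sub: x^2 = 0.
Step 6. [x^2 = 0] LHS squared, RHS 0 ≥ 0: apply √ (±), so sqrt: x = 0.

Answer: x ∈ {0}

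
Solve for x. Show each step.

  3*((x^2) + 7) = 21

Step 1. [3*((x^2) + 7) = 21] divide by the outer 3. So div: (x^2) + 7 = 7.
Step 2. [(x^2) + 7 = 7] the outer +7 inverts by subtracting 7. So sub: x^2 = 0.
Step 3. [x^2 = 0] LHS squared, RHS 0 ≥ 0: apply √ (±), so sqrt: x = 0.

Answer: x ∈ {0}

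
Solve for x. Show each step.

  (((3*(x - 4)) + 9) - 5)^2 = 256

Step 1. [(((3*(x - 4)) + 9) - 5)^2 = 256] √ both sides: 256 ≥ 0 gives two branches ⇒ sqrt: ((3*(x - 4)) + 9) - 5 = 16 or -16.
Step 2. [((3*(x - 4)) + 9) - 5 = 16 or -16] 5 comes off first (add 5), so sub: (3*(x - 4)) + 9 = 21 or -11.
Step 3. [(3*(x - 4)) + 9 = 21 or -11] the outer +9 inverts by subtracting 9 ⇒ sub: 3*(x - 4) = 12 or -20.
Step 4. [3*(x - 4) = 12 or -20] divide by the outer 3 ⇒ div: x - 4 = 4 or -20/3.
Step 5. [x - 4 = 4 or -20/3] add 4: x sits inside (… - 4) ⇒ sub: x = 8 or -8/3.

Answer: x ∈ {-8/3, 8}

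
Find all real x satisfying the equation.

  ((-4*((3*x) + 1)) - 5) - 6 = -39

Step 1. [((-4*((3*x) + 1)) - 5) - 6 = -39] the outer -6 inverts by adding 6, so sub: (-4*((3*x) + 1)) - 5 = -33.
Step 2. [(-4*((3*x) + 1)) - 5 = -33] add 5: x sits inside (… - 5), so sub: -4*((3*x) + 1) = -28.
Step 3. [-4*((3*x) + 1) = -28] -4·(inner) — divide through by -4 ⇒ div: (3*x) + 1 = 7.
Step 4. [(3*x) + 1 = 7] peel the +1: subtract 1 from each side. So sub: 3*x = 6.
Step 5. [3*x = 6] 3 out front; divide by 3. So div: x = 2.

Answer: x ∈ {2}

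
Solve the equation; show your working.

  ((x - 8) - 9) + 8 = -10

Step 1. [((x - 8) - 9) + 8 = -10] +8 is outermost — subtract 8 both sides, so sub: (x - 8) - 9 = -18.
Step 2. [(x - 8) - 9 = -18] peel the -9: add 9 from each side. So sub: x - 8 = -9.
Step 3. [x - 8 = -9] 8 comes off first (add 8) ⇒ sub: x = -1.

Answer: x ∈ {-1}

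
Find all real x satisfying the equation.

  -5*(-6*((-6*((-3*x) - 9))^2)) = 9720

Step 1. [-5*(-6*((-6*((-3*x) - 9))^2)) = 9720] LHS = -5·(…); ÷-5 both sides, so div: -6*((-6*((-3*x) - 9))^2) = -1944.
Step 2. [-6*((-6*((-3*x) - 9))^2) = -1944] leading coefficient -6: divide by -6. So div: (-6*((-3*x) - 9))^2 = 324.
Step 3. [(-6*((-3*x) - 9))^2 = 324] 324 ≥ 0, LHS is (·)² — take ±√, so sqrt: -6*((-3*x) - 9) = 18 or -18.
Step 4. [-6*((-3*x) - 9) = 18 or -18] LHS = -6·(…); ÷-6 both sides, so div: (-3*x) - 9 = -3 or 3.
Step 5. [(-3*x) - 9 = -3 or 3] -9 is outermost — add 9 both sides. So sub: -3*x = 6 or 12.
Step 6. [-3*x = 6 or 12] divide by the outer -3. So div: x = -2 or -4.

Answer: x ∈ {-4, -2}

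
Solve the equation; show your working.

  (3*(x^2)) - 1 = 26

Step 1. [(3*(x^2)) - 1 = 26] 1 comes off first (add 1), so sub: 3*(x^2) = 27.
Step 2. [3*(x^2) = 27] leading coefficient 3: divide by 3. So div: x^2 = 9.
Step 3. [x^2 = 9] LHS squared, RHS 9 ≥ 0: apply √ (±), so sqrt: x = 3 or -3.

Answer: x ∈ {-3, 3}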